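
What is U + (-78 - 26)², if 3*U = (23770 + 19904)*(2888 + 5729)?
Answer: 125457102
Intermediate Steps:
U = 125446286 (U = ((23770 + 19904)*(2888 + 5729))/3 = (43674*8617)/3 = (⅓)*376338858 = 125446286)
U + (-78 - 26)² = 125446286 + (-78 - 26)² = 125446286 + (-104)² = 125446286 + 10816 = 125457102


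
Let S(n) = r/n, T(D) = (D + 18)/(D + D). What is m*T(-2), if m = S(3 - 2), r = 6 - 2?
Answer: -16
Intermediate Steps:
T(D) = (18 + D)/(2*D) (T(D) = (18 + D)/((2*D)) = (18 + D)*(1/(2*D)) = (18 + D)/(2*D))
r = 4
S(n) = 4/n
m = 4 (m = 4/(3 - 2) = 4/1 = 4*1 = 4)
m*T(-2) = 4*((½)*(18 - 2)/(-2)) = 4*((½)*(-½)*16) = 4*(-4) = -16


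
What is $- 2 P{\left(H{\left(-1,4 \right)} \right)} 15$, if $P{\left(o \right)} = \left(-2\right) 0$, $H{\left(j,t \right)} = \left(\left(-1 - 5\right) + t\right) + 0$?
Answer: $0$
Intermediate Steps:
$H{\left(j,t \right)} = -6 + t$ ($H{\left(j,t \right)} = \left(\left(-1 - 5\right) + t\right) + 0 = \left(-6 + t\right) + 0 = -6 + t$)
$P{\left(o \right)} = 0$
$- 2 P{\left(H{\left(-1,4 \right)} \right)} 15 = \left(-2\right) 0 \cdot 15 = 0 \cdot 15 = 0$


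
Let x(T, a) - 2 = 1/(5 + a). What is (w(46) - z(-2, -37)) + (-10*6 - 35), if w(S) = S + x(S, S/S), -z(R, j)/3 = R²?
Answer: -209/6 ≈ -34.833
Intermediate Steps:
x(T, a) = 2 + 1/(5 + a)
z(R, j) = -3*R²
w(S) = 13/6 + S (w(S) = S + (11 + 2*(S/S))/(5 + S/S) = S + (11 + 2*1)/(5 + 1) = S + (11 + 2)/6 = S + (⅙)*13 = S + 13/6 = 13/6 + S)
(w(46) - z(-2, -37)) + (-10*6 - 35) = ((13/6 + 46) - (-3)*(-2)²) + (-10*6 - 35) = (289/6 - (-3)*4) + (-60 - 35) = (289/6 - 1*(-12)) - 95 = (289/6 + 12) - 95 = 361/6 - 95 = -209/6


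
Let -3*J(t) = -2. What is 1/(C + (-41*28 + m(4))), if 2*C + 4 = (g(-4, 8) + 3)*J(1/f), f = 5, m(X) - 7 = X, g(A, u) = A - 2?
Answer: -1/1140 ≈ -0.00087719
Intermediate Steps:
g(A, u) = -2 + A
m(X) = 7 + X
J(t) = ⅔ (J(t) = -⅓*(-2) = ⅔)
C = -3 (C = -2 + (((-2 - 4) + 3)*(⅔))/2 = -2 + ((-6 + 3)*(⅔))/2 = -2 + (-3*⅔)/2 = -2 + (½)*(-2) = -2 - 1 = -3)
1/(C + (-41*28 + m(4))) = 1/(-3 + (-41*28 + (7 + 4))) = 1/(-3 + (-1148 + 11)) = 1/(-3 - 1137) = 1/(-1140) = -1/1140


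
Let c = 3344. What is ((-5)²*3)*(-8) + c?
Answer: 2744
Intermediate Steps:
((-5)²*3)*(-8) + c = ((-5)²*3)*(-8) + 3344 = (25*3)*(-8) + 3344 = 75*(-8) + 3344 = -600 + 3344 = 2744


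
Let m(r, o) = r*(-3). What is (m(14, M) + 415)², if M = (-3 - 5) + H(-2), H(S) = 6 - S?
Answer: 139129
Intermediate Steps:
M = 0 (M = (-3 - 5) + (6 - 1*(-2)) = -8 + (6 + 2) = -8 + 8 = 0)
m(r, o) = -3*r
(m(14, M) + 415)² = (-3*14 + 415)² = (-42 + 415)² = 373² = 139129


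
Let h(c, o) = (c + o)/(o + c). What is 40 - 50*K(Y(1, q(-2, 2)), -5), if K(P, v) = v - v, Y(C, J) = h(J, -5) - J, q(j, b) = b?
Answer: 40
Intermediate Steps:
h(c, o) = 1 (h(c, o) = (c + o)/(c + o) = 1)
Y(C, J) = 1 - J
K(P, v) = 0
40 - 50*K(Y(1, q(-2, 2)), -5) = 40 - 50*0 = 40 + 0 = 40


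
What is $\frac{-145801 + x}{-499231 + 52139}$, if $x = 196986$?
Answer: $- \frac{51185}{447092} \approx -0.11448$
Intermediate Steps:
$\frac{-145801 + x}{-499231 + 52139} = \frac{-145801 + 196986}{-499231 + 52139} = \frac{51185}{-447092} = 51185 \left(- \frac{1}{447092}\right) = - \frac{51185}{447092}$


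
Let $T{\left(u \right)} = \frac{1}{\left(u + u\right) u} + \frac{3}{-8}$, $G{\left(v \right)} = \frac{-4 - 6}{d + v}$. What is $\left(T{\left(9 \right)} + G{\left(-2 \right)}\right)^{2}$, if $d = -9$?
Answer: $\frac{14830201}{50808384} \approx 0.29188$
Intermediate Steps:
$G{\left(v \right)} = - \frac{10}{-9 + v}$ ($G{\left(v \right)} = \frac{-4 - 6}{-9 + v} = - \frac{10}{-9 + v}$)
$T{\left(u \right)} = - \frac{3}{8} + \frac{1}{2 u^{2}}$ ($T{\left(u \right)} = \frac{1}{2 u u} + 3 \left(- \frac{1}{8}\right) = \frac{\frac{1}{2} \frac{1}{u}}{u} - \frac{3}{8} = \frac{1}{2 u^{2}} - \frac{3}{8} = - \frac{3}{8} + \frac{1}{2 u^{2}}$)
$\left(T{\left(9 \right)} + G{\left(-2 \right)}\right)^{2} = \left(\left(- \frac{3}{8} + \frac{1}{2 \cdot 81}\right) - \frac{10}{-9 - 2}\right)^{2} = \left(\left(- \frac{3}{8} + \frac{1}{2} \cdot \frac{1}{81}\right) - \frac{10}{-11}\right)^{2} = \left(\left(- \frac{3}{8} + \frac{1}{162}\right) - - \frac{10}{11}\right)^{2} = \left(- \frac{239}{648} + \frac{10}{11}\right)^{2} = \left(\frac{3851}{7128}\right)^{2} = \frac{14830201}{50808384}$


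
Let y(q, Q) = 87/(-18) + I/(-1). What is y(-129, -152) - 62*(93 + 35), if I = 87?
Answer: -48167/6 ≈ -8027.8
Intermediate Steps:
y(q, Q) = -551/6 (y(q, Q) = 87/(-18) + 87/(-1) = 87*(-1/18) + 87*(-1) = -29/6 - 87 = -551/6)
y(-129, -152) - 62*(93 + 35) = -551/6 - 62*(93 + 35) = -551/6 - 62*128 = -551/6 - 7936 = -48167/6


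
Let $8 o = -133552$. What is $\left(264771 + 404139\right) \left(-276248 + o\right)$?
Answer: $-195951833220$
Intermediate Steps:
$o = -16694$ ($o = \frac{1}{8} \left(-133552\right) = -16694$)
$\left(264771 + 404139\right) \left(-276248 + o\right) = \left(264771 + 404139\right) \left(-276248 - 16694\right) = 668910 \left(-292942\right) = -195951833220$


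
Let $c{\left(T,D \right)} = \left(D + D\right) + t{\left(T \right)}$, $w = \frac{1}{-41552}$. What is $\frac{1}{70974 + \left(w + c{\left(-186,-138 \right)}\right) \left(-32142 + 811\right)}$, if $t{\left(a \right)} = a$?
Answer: $\frac{41552}{604411101923} \approx 6.8748 \cdot 10^{-8}$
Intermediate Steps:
$w = - \frac{1}{41552} \approx -2.4066 \cdot 10^{-5}$
$c{\left(T,D \right)} = T + 2 D$ ($c{\left(T,D \right)} = \left(D + D\right) + T = 2 D + T = T + 2 D$)
$\frac{1}{70974 + \left(w + c{\left(-186,-138 \right)}\right) \left(-32142 + 811\right)} = \frac{1}{70974 + \left(- \frac{1}{41552} + \left(-186 + 2 \left(-138\right)\right)\right) \left(-32142 + 811\right)} = \frac{1}{70974 + \left(- \frac{1}{41552} - 462\right) \left(-31331\right)} = \frac{1}{70974 - - \frac{601461990275}{41552}} = \frac{1}{70974 + \frac{601461990275}{41552}} = \frac{1}{\frac{604411101923}{41552}} = \frac{41552}{604411101923}$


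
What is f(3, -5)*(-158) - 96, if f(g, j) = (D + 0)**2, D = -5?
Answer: -4046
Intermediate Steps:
f(g, j) = 25 (f(g, j) = (-5 + 0)**2 = (-5)**2 = 25)
f(3, -5)*(-158) - 96 = 25*(-158) - 96 = -3950 - 96 = -4046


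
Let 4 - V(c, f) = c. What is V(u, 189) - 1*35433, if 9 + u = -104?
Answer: -35316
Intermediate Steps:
u = -113 (u = -9 - 104 = -113)
V(c, f) = 4 - c
V(u, 189) - 1*35433 = (4 - 1*(-113)) - 1*35433 = (4 + 113) - 35433 = 117 - 35433 = -35316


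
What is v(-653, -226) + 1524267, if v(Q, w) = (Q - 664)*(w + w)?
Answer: 2119551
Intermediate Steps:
v(Q, w) = 2*w*(-664 + Q) (v(Q, w) = (-664 + Q)*(2*w) = 2*w*(-664 + Q))
v(-653, -226) + 1524267 = 2*(-226)*(-664 - 653) + 1524267 = 2*(-226)*(-1317) + 1524267 = 595284 + 1524267 = 2119551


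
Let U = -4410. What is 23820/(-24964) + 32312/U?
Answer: -16280053/1965915 ≈ -8.2812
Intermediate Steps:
23820/(-24964) + 32312/U = 23820/(-24964) + 32312/(-4410) = 23820*(-1/24964) + 32312*(-1/4410) = -5955/6241 - 2308/315 = -16280053/1965915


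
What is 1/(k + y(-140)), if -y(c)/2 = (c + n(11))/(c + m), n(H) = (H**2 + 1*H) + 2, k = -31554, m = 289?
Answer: -149/4701534 ≈ -3.1692e-5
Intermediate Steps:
n(H) = 2 + H + H**2 (n(H) = (H**2 + H) + 2 = (H + H**2) + 2 = 2 + H + H**2)
y(c) = -2*(134 + c)/(289 + c) (y(c) = -2*(c + (2 + 11 + 11**2))/(c + 289) = -2*(c + (2 + 11 + 121))/(289 + c) = -2*(c + 134)/(289 + c) = -2*(134 + c)/(289 + c))
1/(k + y(-140)) = 1/(-31554 + 2*(-134 - 1*(-140))/(289 - 140)) = 1/(-31554 + 2*(-134 + 140)/149) = 1/(-31554 + 2*(1/149)*6) = 1/(-31554 + 12/149) = 1/(-4701534/149) = -149/4701534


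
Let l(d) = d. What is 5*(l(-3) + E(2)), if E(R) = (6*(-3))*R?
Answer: -195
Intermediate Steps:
E(R) = -18*R
5*(l(-3) + E(2)) = 5*(-3 - 18*2) = 5*(-3 - 36) = 5*(-39) = -195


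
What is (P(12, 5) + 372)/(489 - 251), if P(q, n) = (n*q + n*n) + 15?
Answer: 236/119 ≈ 1.9832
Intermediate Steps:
P(q, n) = 15 + n² + n*q (P(q, n) = (n*q + n²) + 15 = (n² + n*q) + 15 = 15 + n² + n*q)
(P(12, 5) + 372)/(489 - 251) = ((15 + 5² + 5*12) + 372)/(489 - 251) = ((15 + 25 + 60) + 372)/238 = (100 + 372)*(1/238) = 472*(1/238) = 236/119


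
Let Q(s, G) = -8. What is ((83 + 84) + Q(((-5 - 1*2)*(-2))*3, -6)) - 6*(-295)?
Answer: 1929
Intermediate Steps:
((83 + 84) + Q(((-5 - 1*2)*(-2))*3, -6)) - 6*(-295) = ((83 + 84) - 8) - 6*(-295) = (167 - 8) + 1770 = 159 + 1770 = 1929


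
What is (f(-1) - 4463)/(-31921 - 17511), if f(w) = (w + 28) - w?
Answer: 4435/49432 ≈ 0.089719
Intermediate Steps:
f(w) = 28 (f(w) = (28 + w) - w = 28)
(f(-1) - 4463)/(-31921 - 17511) = (28 - 4463)/(-31921 - 17511) = -4435/(-49432) = -4435*(-1/49432) = 4435/49432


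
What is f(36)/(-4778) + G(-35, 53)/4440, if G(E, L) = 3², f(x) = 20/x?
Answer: 60803/31821480 ≈ 0.0019108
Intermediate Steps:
G(E, L) = 9
f(36)/(-4778) + G(-35, 53)/4440 = (20/36)/(-4778) + 9/4440 = (20*(1/36))*(-1/4778) + 9*(1/4440) = (5/9)*(-1/4778) + 3/1480 = -5/43002 + 3/1480 = 60803/31821480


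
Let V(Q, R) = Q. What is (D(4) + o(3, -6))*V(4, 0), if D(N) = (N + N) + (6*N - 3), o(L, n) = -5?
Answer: 96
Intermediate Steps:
D(N) = -3 + 8*N (D(N) = 2*N + (-3 + 6*N) = -3 + 8*N)
(D(4) + o(3, -6))*V(4, 0) = ((-3 + 8*4) - 5)*4 = ((-3 + 32) - 5)*4 = (29 - 5)*4 = 24*4 = 96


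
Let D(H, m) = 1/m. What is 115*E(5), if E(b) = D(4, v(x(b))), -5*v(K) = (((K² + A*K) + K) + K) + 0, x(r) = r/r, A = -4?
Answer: 575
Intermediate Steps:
x(r) = 1
v(K) = -K²/5 + 2*K/5 (v(K) = -((((K² - 4*K) + K) + K) + 0)/5 = -(((K² - 3*K) + K) + 0)/5 = -((K² - 2*K) + 0)/5 = -(K² - 2*K)/5 = -K²/5 + 2*K/5)
E(b) = 5 (E(b) = 1/((⅕)*1*(2 - 1*1)) = 1/((⅕)*1*(2 - 1)) = 1/((⅕)*1*1) = 1/(⅕) = 5)
115*E(5) = 115*5 = 575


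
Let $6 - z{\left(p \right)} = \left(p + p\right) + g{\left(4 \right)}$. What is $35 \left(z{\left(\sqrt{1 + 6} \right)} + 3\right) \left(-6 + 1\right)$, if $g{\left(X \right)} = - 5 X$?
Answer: $-5075 + 350 \sqrt{7} \approx -4149.0$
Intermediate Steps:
$z{\left(p \right)} = 26 - 2 p$ ($z{\left(p \right)} = 6 - \left(\left(p + p\right) - 20\right) = 6 - \left(2 p - 20\right) = 6 - \left(-20 + 2 p\right) = 26 - 2 p$)
$35 \left(z{\left(\sqrt{1 + 6} \right)} + 3\right) \left(-6 + 1\right) = 35 \left(\left(26 - 2 \sqrt{1 + 6}\right) + 3\right) \left(-6 + 1\right) = 35 \left(\left(26 - 2 \sqrt{7}\right) + 3\right) \left(-5\right) = 35 \left(29 - 2 \sqrt{7}\right) \left(-5\right) = 35 \left(-145 + 10 \sqrt{7}\right) = -5075 + 350 \sqrt{7}$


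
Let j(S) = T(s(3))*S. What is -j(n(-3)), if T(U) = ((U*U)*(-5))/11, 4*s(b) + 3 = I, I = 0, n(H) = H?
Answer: -135/176 ≈ -0.76705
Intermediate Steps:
s(b) = -3/4 (s(b) = -3/4 + (1/4)*0 = -3/4 + 0 = -3/4)
T(U) = -5*U**2/11 (T(U) = (U**2*(-5))*(1/11) = -5*U**2*(1/11) = -5*U**2/11)
j(S) = -45*S/176 (j(S) = (-5*(-3/4)**2/11)*S = (-5/11*9/16)*S = -45*S/176)
-j(n(-3)) = -(-45)*(-3)/176 = -1*135/176 = -135/176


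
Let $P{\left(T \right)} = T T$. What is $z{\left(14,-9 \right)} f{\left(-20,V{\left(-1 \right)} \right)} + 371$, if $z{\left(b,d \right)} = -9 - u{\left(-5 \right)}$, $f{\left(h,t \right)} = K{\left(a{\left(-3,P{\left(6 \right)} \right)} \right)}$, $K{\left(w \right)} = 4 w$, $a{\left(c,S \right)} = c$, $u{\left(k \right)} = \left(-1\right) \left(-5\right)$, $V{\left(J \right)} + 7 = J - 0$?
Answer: $539$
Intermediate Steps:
$V{\left(J \right)} = -7 + J$ ($V{\left(J \right)} = -7 + \left(J - 0\right) = -7 + \left(J + 0\right) = -7 + J$)
$u{\left(k \right)} = 5$
$P{\left(T \right)} = T^{2}$
$f{\left(h,t \right)} = -12$ ($f{\left(h,t \right)} = 4 \left(-3\right) = -12$)
$z{\left(b,d \right)} = -14$ ($z{\left(b,d \right)} = -9 - 5 = -14$)
$z{\left(14,-9 \right)} f{\left(-20,V{\left(-1 \right)} \right)} + 371 = \left(-14\right) \left(-12\right) + 371 = 168 + 371 = 539$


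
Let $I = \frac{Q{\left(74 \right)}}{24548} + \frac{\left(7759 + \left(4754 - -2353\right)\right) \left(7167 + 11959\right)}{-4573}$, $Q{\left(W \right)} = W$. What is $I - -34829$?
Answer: $- \frac{90289049525}{3301706} \approx -27346.0$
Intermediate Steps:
$I = - \frac{205284167799}{3301706}$ ($I = \frac{74}{24548} + \frac{\left(7759 + \left(4754 - -2353\right)\right) \left(7167 + 11959\right)}{-4573} = 74 \cdot \frac{1}{24548} + \left(7759 + \left(4754 + 2353\right)\right) 19126 \left(- \frac{1}{4573}\right) = \frac{37}{12274} + \left(7759 + 7107\right) 19126 \left(- \frac{1}{4573}\right) = \frac{37}{12274} + 14866 \cdot 19126 \left(- \frac{1}{4573}\right) = \frac{37}{12274} + 284327116 \left(- \frac{1}{4573}\right) = \frac{37}{12274} - \frac{284327116}{4573} = - \frac{205284167799}{3301706} \approx -62175.0$)
$I - -34829 = - \frac{205284167799}{3301706} - -34829 = - \frac{205284167799}{3301706} + 34829 = - \frac{90289049525}{3301706}$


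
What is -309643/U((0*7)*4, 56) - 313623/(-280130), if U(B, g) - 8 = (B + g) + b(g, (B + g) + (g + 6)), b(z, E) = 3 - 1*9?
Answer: -21680525864/4061885 ≈ -5337.6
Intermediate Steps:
b(z, E) = -6 (b(z, E) = 3 - 9 = -6)
U(B, g) = 2 + B + g (U(B, g) = 8 + ((B + g) - 6) = 8 + (-6 + B + g) = 2 + B + g)
-309643/U((0*7)*4, 56) - 313623/(-280130) = -309643/(2 + (0*7)*4 + 56) - 313623/(-280130) = -309643/(2 + 0*4 + 56) - 313623*(-1/280130) = -309643/(2 + 0 + 56) + 313623/280130 = -309643/58 + 313623/280130 = -21680525864/4061885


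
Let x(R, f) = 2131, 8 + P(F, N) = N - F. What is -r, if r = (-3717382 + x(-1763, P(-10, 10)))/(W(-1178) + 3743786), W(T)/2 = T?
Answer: 3715251/3741430 ≈ 0.99300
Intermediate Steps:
P(F, N) = -8 + N - F (P(F, N) = -8 + (N - F) = -8 + N - F)
W(T) = 2*T
r = -3715251/3741430 (r = (-3717382 + 2131)/(2*(-1178) + 3743786) = -3715251/(-2356 + 3743786) = -3715251/3741430 ≈ -0.99300)
-r = -1*(-3715251/3741430) = 3715251/3741430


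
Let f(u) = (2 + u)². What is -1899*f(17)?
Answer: -685539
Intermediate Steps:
-1899*f(17) = -1899*(2 + 17)² = -1899*19² = -1899*361 = -685539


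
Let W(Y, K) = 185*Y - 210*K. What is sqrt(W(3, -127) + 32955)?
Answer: 2*sqrt(15045) ≈ 245.32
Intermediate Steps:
W(Y, K) = -210*K + 185*Y
sqrt(W(3, -127) + 32955) = sqrt((-210*(-127) + 185*3) + 32955) = sqrt((26670 + 555) + 32955) = sqrt(27225 + 32955) = sqrt(60180) = 2*sqrt(15045)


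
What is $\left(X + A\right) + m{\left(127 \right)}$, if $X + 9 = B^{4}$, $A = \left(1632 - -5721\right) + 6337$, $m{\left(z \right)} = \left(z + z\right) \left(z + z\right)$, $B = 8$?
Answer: $82293$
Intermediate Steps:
$m{\left(z \right)} = 4 z^{2}$ ($m{\left(z \right)} = 2 z 2 z = 4 z^{2}$)
$A = 13690$ ($A = \left(1632 + 5721\right) + 6337 = 7353 + 6337 = 13690$)
$X = 4087$ ($X = -9 + 8^{4} = -9 + 4096 = 4087$)
$\left(X + A\right) + m{\left(127 \right)} = \left(4087 + 13690\right) + 4 \cdot 127^{2} = 17777 + 4 \cdot 16129 = 17777 + 64516 = 82293$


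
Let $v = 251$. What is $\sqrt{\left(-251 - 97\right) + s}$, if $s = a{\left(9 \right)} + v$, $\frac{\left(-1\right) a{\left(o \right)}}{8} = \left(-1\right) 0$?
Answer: $i \sqrt{97} \approx 9.8489 i$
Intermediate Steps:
$a{\left(o \right)} = 0$ ($a{\left(o \right)} = - 8 \left(\left(-1\right) 0\right) = \left(-8\right) 0 = 0$)
$s = 251$ ($s = 0 + 251 = 251$)
$\sqrt{\left(-251 - 97\right) + s} = \sqrt{\left(-251 - 97\right) + 251} = \sqrt{-348 + 251} = \sqrt{-97} = i \sqrt{97}$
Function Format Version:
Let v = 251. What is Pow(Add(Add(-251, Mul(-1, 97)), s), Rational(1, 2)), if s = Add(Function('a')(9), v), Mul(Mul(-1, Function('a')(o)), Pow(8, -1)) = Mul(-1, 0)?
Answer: Mul(I, Pow(97, Rational(1, 2))) ≈ Mul(9.8489, I)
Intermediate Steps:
Function('a')(o) = 0 (Function('a')(o) = Mul(-8, Mul(-1, 0)) = Mul(-8, 0) = 0)
s = 251 (s = Add(0, 251) = 251)
Pow(Add(Add(-251, Mul(-1, 97)), s), Rational(1, 2)) = Pow(Add(Add(-251, Mul(-1, 97)), 251), Rational(1, 2)) = Pow(Add(Add(-251, -97), 251), Rational(1, 2)) = Pow(Add(-348, 251), Rational(1, 2)) = Pow(-97, Rational(1, 2)) = Mul(I, Pow(97, Rational(1, 2)))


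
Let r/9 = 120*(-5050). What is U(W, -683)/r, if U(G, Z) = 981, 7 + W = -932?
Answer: -109/606000 ≈ -0.00017987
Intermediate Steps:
W = -939 (W = -7 - 932 = -939)
r = -5454000 (r = 9*(120*(-5050)) = 9*(-606000) = -5454000)
U(W, -683)/r = 981/(-5454000) = 981*(-1/5454000) = -109/606000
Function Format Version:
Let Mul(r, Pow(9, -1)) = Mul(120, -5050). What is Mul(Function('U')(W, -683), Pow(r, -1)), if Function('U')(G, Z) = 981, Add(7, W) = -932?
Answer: Rational(-109, 606000) ≈ -0.00017987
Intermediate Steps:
W = -939 (W = Add(-7, -932) = -939)
r = -5454000 (r = Mul(9, Mul(120, -5050)) = Mul(9, -606000) = -5454000)
Mul(Function('U')(W, -683), Pow(r, -1)) = Mul(981, Pow(-5454000, -1)) = Mul(981, Rational(-1, 5454000)) = Rational(-109, 606000)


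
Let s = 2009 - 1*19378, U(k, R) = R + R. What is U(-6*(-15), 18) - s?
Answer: 17405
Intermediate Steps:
U(k, R) = 2*R
s = -17369 (s = 2009 - 19378 = -17369)
U(-6*(-15), 18) - s = 2*18 - 1*(-17369) = 36 + 17369 = 17405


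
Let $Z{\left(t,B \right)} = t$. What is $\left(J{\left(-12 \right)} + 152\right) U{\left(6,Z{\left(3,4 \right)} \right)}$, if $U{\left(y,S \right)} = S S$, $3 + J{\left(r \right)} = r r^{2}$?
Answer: $-14211$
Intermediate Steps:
$J{\left(r \right)} = -3 + r^{3}$ ($J{\left(r \right)} = -3 + r r^{2} = -3 + r^{3}$)
$U{\left(y,S \right)} = S^{2}$
$\left(J{\left(-12 \right)} + 152\right) U{\left(6,Z{\left(3,4 \right)} \right)} = \left(\left(-3 + \left(-12\right)^{3}\right) + 152\right) 3^{2} = \left(\left(-3 - 1728\right) + 152\right) 9 = \left(-1731 + 152\right) 9 = \left(-1579\right) 9 = -14211$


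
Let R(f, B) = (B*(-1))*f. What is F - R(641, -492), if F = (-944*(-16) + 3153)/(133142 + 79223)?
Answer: -66973956523/212365 ≈ -3.1537e+5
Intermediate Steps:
R(f, B) = -B*f (R(f, B) = (-B)*f = -B*f)
F = 18257/212365 (F = (15104 + 3153)/212365 = 18257*(1/212365) = 18257/212365 ≈ 0.085970)
F - R(641, -492) = 18257/212365 - (-1)*(-492)*641 = 18257/212365 - 1*315372 = 18257/212365 - 315372 = -66973956523/212365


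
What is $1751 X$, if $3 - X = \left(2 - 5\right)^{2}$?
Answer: $-10506$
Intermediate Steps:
$X = -6$ ($X = 3 - \left(2 - 5\right)^{2} = 3 - \left(-3\right)^{2} = 3 - 9 = -6$)
$1751 X = 1751 \left(-6\right) = -10506$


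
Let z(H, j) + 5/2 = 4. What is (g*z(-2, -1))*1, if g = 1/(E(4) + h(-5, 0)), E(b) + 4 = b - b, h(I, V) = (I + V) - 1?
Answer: -3/20 ≈ -0.15000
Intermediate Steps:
h(I, V) = -1 + I + V
E(b) = -4 (E(b) = -4 + (b - b) = -4 + 0 = -4)
z(H, j) = 3/2 (z(H, j) = -5/2 + 4 = 3/2)
g = -1/10 (g = 1/(-4 + (-1 - 5 + 0)) = 1/(-4 - 6) = 1/(-10) = -1/10 ≈ -0.10000)
(g*z(-2, -1))*1 = -1/10*3/2*1 = -3/20*1 = -3/20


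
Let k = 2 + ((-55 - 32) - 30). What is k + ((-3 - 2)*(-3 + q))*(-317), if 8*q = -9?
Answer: -53225/8 ≈ -6653.1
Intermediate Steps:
q = -9/8 (q = (1/8)*(-9) = -9/8 ≈ -1.1250)
k = -115 (k = 2 + (-87 - 30) = 2 - 117 = -115)
k + ((-3 - 2)*(-3 + q))*(-317) = -115 + ((-3 - 2)*(-3 - 9/8))*(-317) = -115 - 5*(-33/8)*(-317) = -115 + (165/8)*(-317) = -115 - 52305/8 = -53225/8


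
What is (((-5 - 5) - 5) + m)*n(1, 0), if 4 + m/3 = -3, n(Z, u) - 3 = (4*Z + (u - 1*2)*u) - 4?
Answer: -108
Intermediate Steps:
n(Z, u) = -1 + 4*Z + u*(-2 + u) (n(Z, u) = 3 + ((4*Z + (u - 1*2)*u) - 4) = 3 + ((4*Z + (u - 2)*u) - 4) = 3 + ((4*Z + (-2 + u)*u) - 4) = 3 + ((4*Z + u*(-2 + u)) - 4) = 3 + (-4 + 4*Z + u*(-2 + u)) = -1 + 4*Z + u*(-2 + u))
m = -21 (m = -12 + 3*(-3) = -12 - 9 = -21)
(((-5 - 5) - 5) + m)*n(1, 0) = (((-5 - 5) - 5) - 21)*(-1 + 0² - 2*0 + 4*1) = ((-10 - 5) - 21)*(-1 + 0 + 0 + 4) = (-15 - 21)*3 = -36*3 = -108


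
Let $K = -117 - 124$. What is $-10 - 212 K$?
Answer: $51082$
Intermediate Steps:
$K = -241$
$-10 - 212 K = -10 - -51092 = -10 + 51092 = 51082$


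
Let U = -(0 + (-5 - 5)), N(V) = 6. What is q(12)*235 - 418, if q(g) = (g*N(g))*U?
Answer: 168782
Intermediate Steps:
U = 10 (U = -(0 - 10) = -1*(-10) = 10)
q(g) = 60*g (q(g) = (g*6)*10 = (6*g)*10 = 60*g)
q(12)*235 - 418 = (60*12)*235 - 418 = 720*235 - 418 = 169200 - 418 = 168782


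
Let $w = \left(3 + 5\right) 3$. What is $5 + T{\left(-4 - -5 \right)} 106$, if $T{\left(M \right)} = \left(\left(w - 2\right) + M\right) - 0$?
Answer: $2443$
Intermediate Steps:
$w = 24$ ($w = 8 \cdot 3 = 24$)
$T{\left(M \right)} = 22 + M$ ($T{\left(M \right)} = \left(\left(24 - 2\right) + M\right) - 0 = \left(22 + M\right) + 0 = 22 + M$)
$5 + T{\left(-4 - -5 \right)} 106 = 5 + \left(22 - -1\right) 106 = 5 + \left(22 + \left(-4 + 5\right)\right) 106 = 5 + \left(22 + 1\right) 106 = 5 + 23 \cdot 106 = 5 + 2438 = 2443$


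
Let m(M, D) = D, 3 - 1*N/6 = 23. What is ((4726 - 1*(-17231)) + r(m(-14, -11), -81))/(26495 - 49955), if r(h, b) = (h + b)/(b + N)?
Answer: -4413449/4715460 ≈ -0.93595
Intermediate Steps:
N = -120 (N = 18 - 6*23 = 18 - 138 = -120)
r(h, b) = (b + h)/(-120 + b) (r(h, b) = (h + b)/(b - 120) = (b + h)/(-120 + b))
((4726 - 1*(-17231)) + r(m(-14, -11), -81))/(26495 - 49955) = ((4726 - 1*(-17231)) + (-81 - 11)/(-120 - 81))/(26495 - 49955) = ((4726 + 17231) - 92/(-201))/(-23460) = (21957 - 1/201*(-92))*(-1/23460) = (21957 + 92/201)*(-1/23460) = (4413449/201)*(-1/23460) = -4413449/4715460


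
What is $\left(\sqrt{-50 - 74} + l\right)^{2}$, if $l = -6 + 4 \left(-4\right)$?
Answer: $360 - 88 i \sqrt{31} \approx 360.0 - 489.96 i$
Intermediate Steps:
$l = -22$ ($l = -6 - 16 = -22$)
$\left(\sqrt{-50 - 74} + l\right)^{2} = \left(\sqrt{-50 - 74} - 22\right)^{2} = \left(\sqrt{-124} - 22\right)^{2} = \left(2 i \sqrt{31} - 22\right)^{2} = \left(-22 + 2 i \sqrt{31}\right)^{2}$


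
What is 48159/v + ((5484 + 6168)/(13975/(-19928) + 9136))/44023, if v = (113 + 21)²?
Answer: 385965293935849617/143904938892562204 ≈ 2.6821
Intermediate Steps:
v = 17956 (v = 134² = 17956)
48159/v + ((5484 + 6168)/(13975/(-19928) + 9136))/44023 = 48159/17956 + ((5484 + 6168)/(13975/(-19928) + 9136))/44023 = 48159*(1/17956) + (11652/(13975*(-1/19928) + 9136))*(1/44023) = 48159/17956 + (11652/(-13975/19928 + 9136))*(1/44023) = 48159/17956 + (11652/(182048233/19928))*(1/44023) = 48159/17956 + (11652*(19928/182048233))*(1/44023) = 48159/17956 + (232201056/182048233)*(1/44023) = 48159/17956 + 232201056/8014309361359 = 385965293935849617/143904938892562204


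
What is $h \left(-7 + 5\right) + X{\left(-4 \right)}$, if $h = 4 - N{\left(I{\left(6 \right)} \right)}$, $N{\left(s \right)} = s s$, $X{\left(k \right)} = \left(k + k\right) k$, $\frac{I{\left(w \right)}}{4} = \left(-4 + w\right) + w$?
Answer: $2072$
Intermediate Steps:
$I{\left(w \right)} = -16 + 8 w$ ($I{\left(w \right)} = 4 \left(\left(-4 + w\right) + w\right) = 4 \left(-4 + 2 w\right) = -16 + 8 w$)
$X{\left(k \right)} = 2 k^{2}$ ($X{\left(k \right)} = 2 k k = 2 k^{2}$)
$N{\left(s \right)} = s^{2}$
$h = -1020$ ($h = 4 - \left(-16 + 8 \cdot 6\right)^{2} = 4 - \left(-16 + 48\right)^{2} = 4 - 32^{2} = 4 - 1024 = -1020$)
$h \left(-7 + 5\right) + X{\left(-4 \right)} = - 1020 \left(-7 + 5\right) + 2 \left(-4\right)^{2} = \left(-1020\right) \left(-2\right) + 2 \cdot 16 = 2040 + 32 = 2072$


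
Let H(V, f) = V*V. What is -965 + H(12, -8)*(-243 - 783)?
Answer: -148709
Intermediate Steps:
H(V, f) = V**2
-965 + H(12, -8)*(-243 - 783) = -965 + 12**2*(-243 - 783) = -965 + 144*(-1026) = -965 - 147744 = -148709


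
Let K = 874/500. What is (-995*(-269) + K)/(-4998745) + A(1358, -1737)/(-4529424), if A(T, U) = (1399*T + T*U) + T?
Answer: 67207797257303/1415089723305000 ≈ 0.047494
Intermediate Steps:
K = 437/250 (K = 874*(1/500) = 437/250 ≈ 1.7480)
A(T, U) = 1400*T + T*U
(-995*(-269) + K)/(-4998745) + A(1358, -1737)/(-4529424) = (-995*(-269) + 437/250)/(-4998745) + (1358*(1400 - 1737))/(-4529424) = (267655 + 437/250)*(-1/4998745) + (1358*(-337))*(-1/4529424) = (66914187/250)*(-1/4998745) - 457646*(-1/4529424) = -66914187/1249686250 + 228823/2264712 = 67207797257303/1415089723305000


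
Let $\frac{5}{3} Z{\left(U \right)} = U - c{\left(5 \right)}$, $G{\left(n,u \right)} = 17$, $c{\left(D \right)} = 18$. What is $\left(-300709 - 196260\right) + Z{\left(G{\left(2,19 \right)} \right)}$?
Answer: $- \frac{2484848}{5} \approx -4.9697 \cdot 10^{5}$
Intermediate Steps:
$Z{\left(U \right)} = - \frac{54}{5} + \frac{3 U}{5}$ ($Z{\left(U \right)} = \frac{3 \left(U - 18\right)}{5} = \frac{3 \left(-18 + U\right)}{5} = - \frac{54}{5} + \frac{3 U}{5}$)
$\left(-300709 - 196260\right) + Z{\left(G{\left(2,19 \right)} \right)} = \left(-300709 - 196260\right) + \left(- \frac{54}{5} + \frac{3}{5} \cdot 17\right) = -496969 + \left(- \frac{54}{5} + \frac{51}{5}\right) = -496969 - \frac{3}{5} = - \frac{2484848}{5}$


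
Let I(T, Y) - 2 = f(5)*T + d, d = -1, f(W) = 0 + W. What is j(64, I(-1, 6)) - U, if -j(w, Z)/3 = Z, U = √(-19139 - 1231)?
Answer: 12 - I*√20370 ≈ 12.0 - 142.72*I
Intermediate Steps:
f(W) = W
U = I*√20370 (U = √(-20370) = I*√20370 ≈ 142.72*I)
I(T, Y) = 1 + 5*T (I(T, Y) = 2 + (5*T - 1) = 2 + (-1 + 5*T) = 1 + 5*T)
j(w, Z) = -3*Z
j(64, I(-1, 6)) - U = -3*(1 + 5*(-1)) - I*√20370 = -3*(1 - 5) - I*√20370 = -3*(-4) - I*√20370 = 12 - I*√20370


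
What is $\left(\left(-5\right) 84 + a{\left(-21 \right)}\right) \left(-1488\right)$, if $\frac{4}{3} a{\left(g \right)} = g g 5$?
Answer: $-1835820$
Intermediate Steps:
$a{\left(g \right)} = \frac{15 g^{2}}{4}$ ($a{\left(g \right)} = \frac{3 g g 5}{4} = \frac{3 g^{2} \cdot 5}{4} = \frac{3 \cdot 5 g^{2}}{4} = \frac{15 g^{2}}{4}$)
$\left(\left(-5\right) 84 + a{\left(-21 \right)}\right) \left(-1488\right) = \left(\left(-5\right) 84 + \frac{15 \left(-21\right)^{2}}{4}\right) \left(-1488\right) = \left(-420 + \frac{15}{4} \cdot 441\right) \left(-1488\right) = \left(-420 + \frac{6615}{4}\right) \left(-1488\right) = \frac{4935}{4} \left(-1488\right) = -1835820$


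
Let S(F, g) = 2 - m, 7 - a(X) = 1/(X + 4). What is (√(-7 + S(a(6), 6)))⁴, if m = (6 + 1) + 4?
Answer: 256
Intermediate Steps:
a(X) = 7 - 1/(4 + X) (a(X) = 7 - 1/(X + 4) = 7 - 1/(4 + X))
m = 11 (m = 7 + 4 = 11)
S(F, g) = -9 (S(F, g) = 2 - 1*11 = 2 - 11 = -9)
(√(-7 + S(a(6), 6)))⁴ = (√(-7 - 9))⁴ = (√(-16))⁴ = (4*I)⁴ = 256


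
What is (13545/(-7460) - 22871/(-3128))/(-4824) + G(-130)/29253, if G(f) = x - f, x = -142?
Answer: -85041243419/54882265669056 ≈ -0.0015495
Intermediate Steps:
G(f) = -142 - f
(13545/(-7460) - 22871/(-3128))/(-4824) + G(-130)/29253 = (13545/(-7460) - 22871/(-3128))/(-4824) + (-142 - 1*(-130))/29253 = (13545*(-1/7460) - 22871*(-1/3128))*(-1/4824) + (-142 + 130)*(1/29253) = (-2709/1492 + 22871/3128)*(-1/4824) - 12*1/29253 = (6412445/1166744)*(-1/4824) - 4/9751 = -6412445/5628373056 - 4/9751 = -85041243419/54882265669056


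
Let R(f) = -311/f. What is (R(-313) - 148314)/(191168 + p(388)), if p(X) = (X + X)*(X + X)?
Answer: -46421971/248316672 ≈ -0.18695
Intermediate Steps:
p(X) = 4*X**2 (p(X) = (2*X)*(2*X) = 4*X**2)
(R(-313) - 148314)/(191168 + p(388)) = (-311/(-313) - 148314)/(191168 + 4*388**2) = (-311*(-1/313) - 148314)/(191168 + 4*150544) = (311/313 - 148314)/(191168 + 602176) = -46421971/313/793344 = -46421971/313*1/793344 = -46421971/248316672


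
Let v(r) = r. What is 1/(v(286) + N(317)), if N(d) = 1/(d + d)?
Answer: 634/181325 ≈ 0.0034965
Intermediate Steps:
N(d) = 1/(2*d)
1/(v(286) + N(317)) = 1/(286 + (½)/317) = 1/(286 + (½)*(1/317)) = 1/(286 + 1/634) = 1/(181325/634) = 634/181325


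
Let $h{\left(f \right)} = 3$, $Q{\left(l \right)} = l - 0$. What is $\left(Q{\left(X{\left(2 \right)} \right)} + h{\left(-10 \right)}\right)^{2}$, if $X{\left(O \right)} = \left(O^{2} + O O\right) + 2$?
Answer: $169$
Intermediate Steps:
$X{\left(O \right)} = 2 + 2 O^{2}$ ($X{\left(O \right)} = \left(O^{2} + O^{2}\right) + 2 = 2 O^{2} + 2 = 2 + 2 O^{2}$)
$Q{\left(l \right)} = l$ ($Q{\left(l \right)} = l + 0 = l$)
$\left(Q{\left(X{\left(2 \right)} \right)} + h{\left(-10 \right)}\right)^{2} = \left(\left(2 + 2 \cdot 2^{2}\right) + 3\right)^{2} = \left(\left(2 + 2 \cdot 4\right) + 3\right)^{2} = \left(\left(2 + 8\right) + 3\right)^{2} = \left(10 + 3\right)^{2} = 13^{2} = 169$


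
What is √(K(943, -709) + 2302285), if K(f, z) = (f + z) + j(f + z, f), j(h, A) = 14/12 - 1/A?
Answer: √73710495170826/5658 ≈ 1517.4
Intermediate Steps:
j(h, A) = 7/6 - 1/A (j(h, A) = 14*(1/12) - 1/A = 7/6 - 1/A)
K(f, z) = 7/6 + f + z - 1/f (K(f, z) = (f + z) + (7/6 - 1/f) = 7/6 + f + z - 1/f)
√(K(943, -709) + 2302285) = √((7/6 + 943 - 709 - 1/943) + 2302285) = √(1330567/5658 + 2302285) = √(13027659097/5658) = √73710495170826/5658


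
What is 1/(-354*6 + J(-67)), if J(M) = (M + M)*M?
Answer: 1/6854 ≈ 0.00014590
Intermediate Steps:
J(M) = 2*M² (J(M) = (2*M)*M = 2*M²)
1/(-354*6 + J(-67)) = 1/(-354*6 + 2*(-67)²) = 1/(-2124 + 2*4489) = 1/(-2124 + 8978) = 1/6854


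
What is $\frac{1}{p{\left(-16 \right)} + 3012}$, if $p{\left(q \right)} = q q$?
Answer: $\frac{1}{3268} \approx 0.000306$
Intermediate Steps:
$p{\left(q \right)} = q^{2}$
$\frac{1}{p{\left(-16 \right)} + 3012} = \frac{1}{\left(-16\right)^{2} + 3012} = \frac{1}{256 + 3012} = \frac{1}{3268}$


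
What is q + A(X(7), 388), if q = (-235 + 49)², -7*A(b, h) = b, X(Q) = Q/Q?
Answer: 242171/7 ≈ 34596.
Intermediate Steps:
X(Q) = 1
A(b, h) = -b/7
q = 34596 (q = (-186)² = 34596)
q + A(X(7), 388) = 34596 - ⅐*1 = 34596 - ⅐ = 242171/7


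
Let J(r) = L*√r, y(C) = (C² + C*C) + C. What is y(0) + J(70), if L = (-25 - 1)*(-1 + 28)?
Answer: -702*√70 ≈ -5873.4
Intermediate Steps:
L = -702 (L = -26*27 = -702)
y(C) = C + 2*C² (y(C) = (C² + C²) + C = 2*C² + C = C + 2*C²)
J(r) = -702*√r
y(0) + J(70) = 0*(1 + 2*0) - 702*√70 = 0*(1 + 0) - 702*√70 = 0*1 - 702*√70 = 0 - 702*√70 = -702*√70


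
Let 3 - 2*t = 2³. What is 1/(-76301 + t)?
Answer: -2/152607 ≈ -1.3106e-5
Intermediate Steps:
t = -5/2 (t = 3/2 - ½*2³ = 3/2 - ½*8 = 3/2 - 4 = -5/2 ≈ -2.5000)
1/(-76301 + t) = 1/(-76301 - 5/2) = 1/(-152607/2) = -2/152607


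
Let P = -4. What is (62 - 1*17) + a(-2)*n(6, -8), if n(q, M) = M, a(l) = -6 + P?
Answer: 125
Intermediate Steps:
a(l) = -10 (a(l) = -6 - 4 = -10)
(62 - 1*17) + a(-2)*n(6, -8) = (62 - 1*17) - 10*(-8) = (62 - 17) + 80 = 45 + 80 = 125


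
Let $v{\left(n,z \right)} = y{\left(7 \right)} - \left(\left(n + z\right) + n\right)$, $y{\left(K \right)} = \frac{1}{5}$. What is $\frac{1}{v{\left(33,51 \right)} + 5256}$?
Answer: $\frac{5}{25696} \approx 0.00019458$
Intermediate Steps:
$y{\left(K \right)} = \frac{1}{5}$
$v{\left(n,z \right)} = \frac{1}{5} - z - 2 n$ ($v{\left(n,z \right)} = \frac{1}{5} - \left(\left(n + z\right) + n\right) = \frac{1}{5} - \left(z + 2 n\right) = \frac{1}{5} - z - 2 n$)
$\frac{1}{v{\left(33,51 \right)} + 5256} = \frac{1}{\left(\frac{1}{5} - 51 - 66\right) + 5256} = \frac{1}{- \frac{584}{5} + 5256} = \frac{1}{\frac{25696}{5}} = \frac{5}{25696}$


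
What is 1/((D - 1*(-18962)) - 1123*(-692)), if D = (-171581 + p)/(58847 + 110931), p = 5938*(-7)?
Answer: 169778/135156317537 ≈ 1.2562e-6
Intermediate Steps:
p = -41566
D = -213147/169778 (D = (-171581 - 41566)/(58847 + 110931) = -213147/169778 ≈ -1.2554)
1/((D - 1*(-18962)) - 1123*(-692)) = 1/((-213147/169778 - 1*(-18962)) - 1123*(-692)) = 1/((-213147/169778 + 18962) + 777116) = 1/(3219117289/169778 + 777116) = 1/(135156317537/169778) = 169778/135156317537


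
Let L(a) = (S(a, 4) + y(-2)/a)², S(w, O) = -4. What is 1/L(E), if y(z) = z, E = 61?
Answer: 3721/60516 ≈ 0.061488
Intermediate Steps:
L(a) = (-4 - 2/a)²
1/L(E) = 1/(4*(1 + 2*61)²/61²) = 1/(4*(1/3721)*(1 + 122)²) = 1/(4*(1/3721)*123²) = 1/(4*(1/3721)*15129) = 1/(60516/3721) = 3721/60516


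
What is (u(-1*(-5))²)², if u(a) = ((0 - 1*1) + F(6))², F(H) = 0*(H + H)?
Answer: 1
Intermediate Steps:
F(H) = 0 (F(H) = 0*(2*H) = 0)
u(a) = 1 (u(a) = ((0 - 1*1) + 0)² = ((0 - 1) + 0)² = (-1 + 0)² = (-1)² = 1)
(u(-1*(-5))²)² = (1²)² = 1² = 1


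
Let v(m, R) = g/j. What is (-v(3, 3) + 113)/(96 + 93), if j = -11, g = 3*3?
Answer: 1252/2079 ≈ 0.60221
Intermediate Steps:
g = 9
v(m, R) = -9/11 (v(m, R) = 9/(-11) = 9*(-1/11) = -9/11)
(-v(3, 3) + 113)/(96 + 93) = (-1*(-9/11) + 113)/(96 + 93) = (9/11 + 113)/189 = (1252/11)*(1/189) = 1252/2079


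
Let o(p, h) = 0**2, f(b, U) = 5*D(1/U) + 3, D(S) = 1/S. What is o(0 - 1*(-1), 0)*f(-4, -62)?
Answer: 0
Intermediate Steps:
f(b, U) = 3 + 5*U (f(b, U) = 5/(1/U) + 3 = 5*U + 3 = 3 + 5*U)
o(p, h) = 0
o(0 - 1*(-1), 0)*f(-4, -62) = 0*(3 + 5*(-62)) = 0*(3 - 310) = 0*(-307) = 0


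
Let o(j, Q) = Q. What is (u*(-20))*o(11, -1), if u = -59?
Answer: -1180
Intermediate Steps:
(u*(-20))*o(11, -1) = -59*(-20)*(-1) = 1180*(-1) = -1180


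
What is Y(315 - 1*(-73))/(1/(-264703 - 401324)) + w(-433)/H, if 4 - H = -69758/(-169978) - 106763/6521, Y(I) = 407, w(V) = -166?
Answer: -1499452174456644845/5531543862 ≈ -2.7107e+8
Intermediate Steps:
H = 11063087724/554213269 (H = 4 - (-69758/(-169978) - 106763/6521) = 4 - (-69758*(-1/169978) - 106763*1/6521) = 4 - (34879/84989 - 106763/6521) = 4 - 1*(-8846234648/554213269) = 4 + 8846234648/554213269 = 11063087724/554213269 ≈ 19.962)
Y(315 - 1*(-73))/(1/(-264703 - 401324)) + w(-433)/H = 407/(1/(-264703 - 401324)) - 166/11063087724/554213269 = 407/(1/(-666027)) - 166*554213269/11063087724 = 407/(-1/666027) - 45999701327/5531543862 = 407*(-666027) - 45999701327/5531543862 = -271072989 - 45999701327/5531543862 = -1499452174456644845/5531543862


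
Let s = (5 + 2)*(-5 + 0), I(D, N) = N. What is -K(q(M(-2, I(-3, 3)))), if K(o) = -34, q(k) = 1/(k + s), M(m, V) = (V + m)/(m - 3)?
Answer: 34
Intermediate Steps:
s = -35 (s = 7*(-5) = -35)
M(m, V) = (V + m)/(-3 + m)
q(k) = 1/(-35 + k) (q(k) = 1/(k - 35) = 1/(-35 + k))
-K(q(M(-2, I(-3, 3)))) = -1*(-34) = 34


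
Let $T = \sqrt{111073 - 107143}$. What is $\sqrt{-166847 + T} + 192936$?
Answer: $192936 + \sqrt{-166847 + \sqrt{3930}} \approx 1.9294 \cdot 10^{5} + 408.39 i$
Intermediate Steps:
$T = \sqrt{3930} \approx 62.69$
$\sqrt{-166847 + T} + 192936 = \sqrt{-166847 + \sqrt{3930}} + 192936 = 192936 + \sqrt{-166847 + \sqrt{3930}}$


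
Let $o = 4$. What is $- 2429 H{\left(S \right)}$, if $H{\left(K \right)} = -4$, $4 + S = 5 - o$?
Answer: $9716$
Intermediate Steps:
$S = -3$ ($S = -4 + \left(5 - 4\right) = -4 + 1 = -3$)
$- 2429 H{\left(S \right)} = \left(-2429\right) \left(-4\right) = 9716$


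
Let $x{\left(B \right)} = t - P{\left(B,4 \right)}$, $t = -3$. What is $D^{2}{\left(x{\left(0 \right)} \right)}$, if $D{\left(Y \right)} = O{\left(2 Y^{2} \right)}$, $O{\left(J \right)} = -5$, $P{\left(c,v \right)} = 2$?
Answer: $25$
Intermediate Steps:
$x{\left(B \right)} = -5$ ($x{\left(B \right)} = -3 - 2 = -5$)
$D{\left(Y \right)} = -5$
$D^{2}{\left(x{\left(0 \right)} \right)} = \left(-5\right)^{2} = 25$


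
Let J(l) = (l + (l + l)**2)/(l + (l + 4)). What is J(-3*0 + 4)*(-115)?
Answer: -1955/3 ≈ -651.67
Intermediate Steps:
J(l) = (l + 4*l**2)/(4 + 2*l) (J(l) = (l + (2*l)**2)/(l + (4 + l)) = (l + 4*l**2)/(4 + 2*l))
J(-3*0 + 4)*(-115) = ((-3*0 + 4)*(1 + 4*(-3*0 + 4))/(2*(2 + (-3*0 + 4))))*(-115) = ((0 + 4)*(1 + 4*(0 + 4))/(2*(2 + (0 + 4))))*(-115) = ((1/2)*4*(1 + 4*4)/(2 + 4))*(-115) = ((1/2)*4*(1 + 16)/6)*(-115) = ((1/2)*4*(1/6)*17)*(-115) = (17/3)*(-115) = -1955/3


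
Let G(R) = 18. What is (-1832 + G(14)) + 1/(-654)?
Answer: -1186357/654 ≈ -1814.0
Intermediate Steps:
(-1832 + G(14)) + 1/(-654) = (-1832 + 18) + 1/(-654) = -1814 - 1/654 = -1186357/654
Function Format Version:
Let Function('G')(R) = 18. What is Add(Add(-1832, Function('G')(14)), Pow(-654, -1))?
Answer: Rational(-1186357, 654) ≈ -1814.0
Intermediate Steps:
Add(Add(-1832, Function('G')(14)), Pow(-654, -1)) = Add(Add(-1832, 18), Pow(-654, -1)) = Add(-1814, Rational(-1, 654)) = Rational(-1186357, 654)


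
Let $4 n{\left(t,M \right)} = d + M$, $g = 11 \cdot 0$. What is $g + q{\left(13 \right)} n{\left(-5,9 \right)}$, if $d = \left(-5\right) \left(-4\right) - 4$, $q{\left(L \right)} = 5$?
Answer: $\frac{125}{4} \approx 31.25$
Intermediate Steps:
$g = 0$
$d = 16$ ($d = 20 - 4 = 16$)
$n{\left(t,M \right)} = 4 + \frac{M}{4}$ ($n{\left(t,M \right)} = \frac{16 + M}{4} = 4 + \frac{M}{4}$)
$g + q{\left(13 \right)} n{\left(-5,9 \right)} = 0 + 5 \left(4 + \frac{1}{4} \cdot 9\right) = 0 + 5 \left(4 + \frac{9}{4}\right) = 0 + 5 \cdot \frac{25}{4} = 0 + \frac{125}{4} = \frac{125}{4}$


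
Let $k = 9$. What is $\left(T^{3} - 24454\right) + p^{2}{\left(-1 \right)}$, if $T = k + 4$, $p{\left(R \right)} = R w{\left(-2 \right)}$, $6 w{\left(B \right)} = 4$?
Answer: $- \frac{200309}{9} \approx -22257.0$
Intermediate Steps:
$w{\left(B \right)} = \frac{2}{3}$ ($w{\left(B \right)} = \frac{1}{6} \cdot 4 = \frac{2}{3}$)
$p{\left(R \right)} = \frac{2 R}{3}$ ($p{\left(R \right)} = R \frac{2}{3} = \frac{2 R}{3}$)
$T = 13$ ($T = 9 + 4 = 13$)
$\left(T^{3} - 24454\right) + p^{2}{\left(-1 \right)} = \left(13^{3} - 24454\right) + \left(\frac{2}{3} \left(-1\right)\right)^{2} = \left(2197 - 24454\right) + \left(- \frac{2}{3}\right)^{2} = -22257 + \frac{4}{9} = - \frac{200309}{9}$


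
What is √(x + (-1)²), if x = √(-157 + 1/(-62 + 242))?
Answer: √(900 + 30*I*√141295)/30 ≈ 2.6048 + 2.4052*I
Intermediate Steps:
x = I*√141295/30 (x = √(-157 + 1/180) = √(-28259/180) = I*√141295/30 ≈ 12.53*I)
√(x + (-1)²) = √(I*√141295/30 + (-1)²) = √(I*√141295/30 + 1) = √(1 + I*√141295/30)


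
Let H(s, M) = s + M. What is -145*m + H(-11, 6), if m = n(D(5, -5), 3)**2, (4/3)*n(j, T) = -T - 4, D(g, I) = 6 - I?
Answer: -64025/16 ≈ -4001.6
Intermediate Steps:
H(s, M) = M + s
n(j, T) = -3 - 3*T/4 (n(j, T) = 3*(-T - 4)/4 = 3*(-4 - T)/4 = -3 - 3*T/4)
m = 441/16 (m = (-3 - 3/4*3)**2 = (-3 - 9/4)**2 = (-21/4)**2 = 441/16 ≈ 27.563)
-145*m + H(-11, 6) = -145*441/16 + (6 - 11) = -63945/16 - 5 = -64025/16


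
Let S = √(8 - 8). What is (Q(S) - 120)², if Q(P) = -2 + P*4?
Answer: 14884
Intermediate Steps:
S = 0 (S = √0 = 0)
Q(P) = -2 + 4*P
(Q(S) - 120)² = ((-2 + 4*0) - 120)² = ((-2 + 0) - 120)² = (-2 - 120)² = (-122)² = 14884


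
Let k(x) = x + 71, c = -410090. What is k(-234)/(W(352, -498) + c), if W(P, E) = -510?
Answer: 163/410600 ≈ 0.00039698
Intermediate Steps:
k(x) = 71 + x
k(-234)/(W(352, -498) + c) = (71 - 234)/(-510 - 410090) = -163/(-410600) = -163*(-1/410600) = 163/410600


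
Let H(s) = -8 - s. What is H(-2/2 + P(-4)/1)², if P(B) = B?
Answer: 9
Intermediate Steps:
H(-2/2 + P(-4)/1)² = (-8 - (-2/2 - 4/1))² = (-8 - (-2*½ - 4*1))² = (-8 - (-1 - 4))² = (-8 - 1*(-5))² = (-8 + 5)² = (-3)² = 9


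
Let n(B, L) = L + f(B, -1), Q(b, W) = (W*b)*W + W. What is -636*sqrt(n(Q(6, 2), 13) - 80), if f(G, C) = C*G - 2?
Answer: -636*I*sqrt(95) ≈ -6199.0*I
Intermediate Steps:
Q(b, W) = W + b*W**2 (Q(b, W) = b*W**2 + W = W + b*W**2)
f(G, C) = -2 + C*G
n(B, L) = -2 + L - B (n(B, L) = L + (-2 - B) = -2 + L - B)
-636*sqrt(n(Q(6, 2), 13) - 80) = -636*sqrt((-2 + 13 - 2*(1 + 2*6)) - 80) = -636*sqrt((-2 + 13 - 2*(1 + 12)) - 80) = -636*sqrt((-2 + 13 - 2*13) - 80) = -636*sqrt((-2 + 13 - 1*26) - 80) = -636*sqrt((-2 + 13 - 26) - 80) = -636*sqrt(-15 - 80) = -636*I*sqrt(95)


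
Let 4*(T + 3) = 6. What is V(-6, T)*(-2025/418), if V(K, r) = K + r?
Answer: 30375/836 ≈ 36.334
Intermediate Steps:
T = -3/2 (T = -3 + (¼)*6 = -3 + 3/2 = -3/2 ≈ -1.5000)
V(-6, T)*(-2025/418) = (-6 - 3/2)*(-2025/418) = -(-30375)/(2*418) = -15/2*(-2025/418) = 30375/836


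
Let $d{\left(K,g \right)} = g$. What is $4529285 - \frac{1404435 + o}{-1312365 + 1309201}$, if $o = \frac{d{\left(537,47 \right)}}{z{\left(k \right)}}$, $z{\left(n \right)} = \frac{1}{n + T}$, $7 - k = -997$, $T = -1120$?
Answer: $\frac{14332056723}{3164} \approx 4.5297 \cdot 10^{6}$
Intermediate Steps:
$k = 1004$ ($k = 7 - -997 = 7 + 997 = 1004$)
$z{\left(n \right)} = \frac{1}{-1120 + n}$ ($z{\left(n \right)} = \frac{1}{n - 1120} = \frac{1}{-1120 + n}$)
$o = -5452$ ($o = \frac{47}{\frac{1}{-1120 + 1004}} = \frac{47}{\frac{1}{-116}} = \frac{47}{- \frac{1}{116}} = 47 \left(-116\right) = -5452$)
$4529285 - \frac{1404435 + o}{-1312365 + 1309201} = 4529285 - \frac{1404435 - 5452}{-1312365 + 1309201} = 4529285 - \frac{1398983}{-3164} = 4529285 - 1398983 \left(- \frac{1}{3164}\right) = 4529285 - - \frac{1398983}{3164} = 4529285 + \frac{1398983}{3164} = \frac{14332056723}{3164}$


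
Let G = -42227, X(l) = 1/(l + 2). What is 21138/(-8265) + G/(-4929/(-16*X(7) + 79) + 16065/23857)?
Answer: 1921533974008483/2884912581510 ≈ 666.06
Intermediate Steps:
X(l) = 1/(2 + l)
21138/(-8265) + G/(-4929/(-16*X(7) + 79) + 16065/23857) = 21138/(-8265) - 42227/(-4929/(-16/(2 + 7) + 79) + 16065/23857) = 21138*(-1/8265) - 42227/(-4929/(-16/9 + 79) + 16065*(1/23857)) = -7046/2755 - 42227/(-4929/(-16*⅑ + 79) + 16065/23857) = -7046/2755 - 42227/(-4929/(-16/9 + 79) + 16065/23857) = -7046/2755 - 42227/(-4929/695/9 + 16065/23857) = -7046/2755 - 42227/(-4929*9/695 + 16065/23857) = -7046/2755 - 42227/(-44361/695 + 16065/23857) = -7046/2755 - 42227/(-1047155202/16580615) = -7046/2755 - 42227*(-16580615/1047155202) = -7046/2755 + 700149629605/1047155202 = 1921533974008483/2884912581510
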